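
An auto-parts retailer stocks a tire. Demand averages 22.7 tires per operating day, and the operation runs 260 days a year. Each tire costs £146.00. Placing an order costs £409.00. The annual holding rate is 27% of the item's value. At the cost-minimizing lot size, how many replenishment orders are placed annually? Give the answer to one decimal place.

N ≈ 16.9 orders per year

Annual demand D = 22.7 × 260 = 5,902.
Holding cost H = 0.27 × £146.00 = £39.4200 per unit per year.
Q* = √(2DS/H) = √(2 × 5,902 × 409 / 39.42) ≈ 349.96.
Orders per year = D / Q* = 5,902 / 349.96 ≈ 16.865.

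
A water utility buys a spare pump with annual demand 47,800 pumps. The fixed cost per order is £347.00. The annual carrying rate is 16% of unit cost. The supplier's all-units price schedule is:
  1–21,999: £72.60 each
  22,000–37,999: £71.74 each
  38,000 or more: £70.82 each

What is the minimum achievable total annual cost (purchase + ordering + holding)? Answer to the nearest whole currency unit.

TC* ≈ £3,489,910

Holding cost per unit per year at price C is H = 0.16·C.
Candidates are each tier's EOQ (if it falls in that tier) and each price-break quantity.
EOQ at £72.60 = 1689.9 (feasible in tier 1): TC = 47,800×£72.60 + (47,800/1689.9)×347 + (1689.9/2)×0.16×£72.60 = £3,489,910.08.
EOQ at £71.74 = 1700.0 < 22000, so use break Q=22000: TC = 47,800×£71.74 + (47,800/22000.0)×347 + (22000.0/2)×0.16×£71.74 = £3,556,188.34.
EOQ at £70.82 = 1711.0 < 38000, so use break Q=38000: TC = 47,800×£70.82 + (47,800/38000.0)×347 + (38000.0/2)×0.16×£70.82 = £3,600,925.29.
Lowest total cost among the candidates is at Q = 1689.9.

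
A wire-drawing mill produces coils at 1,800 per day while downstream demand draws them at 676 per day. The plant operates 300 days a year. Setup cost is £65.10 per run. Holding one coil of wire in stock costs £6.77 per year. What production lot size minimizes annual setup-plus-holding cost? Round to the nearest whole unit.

Annual demand D = 676 × 300 = 202,800.
Production build-up factor (1 − d/p) = 1 − 676/1,800 = 0.6244.
Q* = √(2DS / (H(1 − d/p))) = √(2 × 202,800 × 65.1 / (6.77 × 0.6244)).
= √(26,404,560 / 4.2275) ≈ 2499.184.

Q* ≈ 2,499 coils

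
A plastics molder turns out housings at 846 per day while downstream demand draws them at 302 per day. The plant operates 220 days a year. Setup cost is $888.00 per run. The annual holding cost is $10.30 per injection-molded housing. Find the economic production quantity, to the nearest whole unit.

Annual demand D = 302 × 220 = 66,440.
Production build-up factor (1 − d/p) = 1 − 302/846 = 0.6430.
Q* = √(2DS / (H(1 − d/p))) = √(2 × 66,440 × 888 / (10.3 × 0.6430)).
= √(117,997,440 / 6.6232) ≈ 4220.884.

Q* ≈ 4,221 housings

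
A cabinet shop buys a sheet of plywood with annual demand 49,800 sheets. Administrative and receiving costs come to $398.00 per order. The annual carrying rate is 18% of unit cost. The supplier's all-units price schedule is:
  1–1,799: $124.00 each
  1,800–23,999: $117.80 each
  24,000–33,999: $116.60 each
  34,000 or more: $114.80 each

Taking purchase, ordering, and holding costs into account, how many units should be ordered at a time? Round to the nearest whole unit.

Q* ≈ 1,800 sheets

Holding cost per unit per year at price C is H = 0.18·C.
Evaluate total cost at each tier's feasible EOQ or, if the EOQ is below the tier, at the tier's minimum quantity.
EOQ at $124.00 = 1332.7 (feasible in tier 1): TC = 49,800×$124.00 + (49,800/1332.7)×398 + (1332.7/2)×0.18×$124.00 = $6,204,945.30.
EOQ at $117.80 = 1367.3 < 1800, so use break Q=1800: TC = 49,800×$117.80 + (49,800/1800.0)×398 + (1800.0/2)×0.18×$117.80 = $5,896,534.93.
EOQ at $116.60 = 1374.3 < 24000, so use break Q=24000: TC = 49,800×$116.60 + (49,800/24000.0)×398 + (24000.0/2)×0.18×$116.60 = $6,059,361.85.
EOQ at $114.80 = 1385.0 < 34000, so use break Q=34000: TC = 49,800×$114.80 + (49,800/34000.0)×398 + (34000.0/2)×0.18×$114.80 = $6,068,910.95.
Lowest total cost is $5,896,534.93 at Q = 1800.0.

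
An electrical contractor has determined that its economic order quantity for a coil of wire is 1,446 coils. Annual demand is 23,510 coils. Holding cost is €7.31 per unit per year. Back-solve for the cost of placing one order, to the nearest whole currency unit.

S ≈ €325

The basic EOQ model gives Q* = √(2DS/H); rearrange for the unknown.
From Q* = √(2DS/H): S = Q*²H / (2D) = 1,446² × 7.31 / (2 × 23,510) = 325.0658.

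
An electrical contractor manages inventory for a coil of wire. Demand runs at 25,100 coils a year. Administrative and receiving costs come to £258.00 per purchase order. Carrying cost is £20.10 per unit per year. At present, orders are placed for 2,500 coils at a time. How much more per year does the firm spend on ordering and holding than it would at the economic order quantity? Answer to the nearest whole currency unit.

EOQ = √(2DS/H) = √(2 × 25,100 × 258 / 20.1) ≈ 802.72.
Cost at Q* = (D/Q*)S + (Q*/2)H = √(2DSH) ≈ £16,134.66.
Cost at Q = 2,500: (25,100/2,500)×258 + (2,500/2)×20.1 = £2,590.32 + £25,125.00 = £27,715.32.
Excess = £27,715.32 − £16,134.66 = £11,580.66.

Extra cost ≈ £11,581 per year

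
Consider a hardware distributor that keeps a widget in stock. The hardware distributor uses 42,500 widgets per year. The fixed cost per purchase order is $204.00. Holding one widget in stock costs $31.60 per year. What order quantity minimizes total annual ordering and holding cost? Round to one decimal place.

Q* ≈ 740.8 widgets

EOQ = √(2DS / H) = √(2 × 42,500 × 204 / 31.6).
= √(17,340,000 / 31.6) = √548,734.1772 ≈ 740.766.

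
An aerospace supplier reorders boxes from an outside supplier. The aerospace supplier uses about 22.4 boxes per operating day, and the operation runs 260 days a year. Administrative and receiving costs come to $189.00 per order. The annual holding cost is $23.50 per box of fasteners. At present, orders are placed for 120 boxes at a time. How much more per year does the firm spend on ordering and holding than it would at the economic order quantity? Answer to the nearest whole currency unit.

Extra cost ≈ $3,390 per year

Annual demand D = 22.4 × 260 = 5,824.
EOQ = √(2DS/H) = √(2 × 5,824 × 189 / 23.5) ≈ 306.07.
Cost at Q* = (D/Q*)S + (Q*/2)H = √(2DSH) ≈ $7,192.68.
Cost at Q = 120: (5,824/120)×189 + (120/2)×23.5 = $9,172.80 + $1,410.00 = $10,582.80.
Excess = $10,582.80 − $7,192.68 = $3,390.12.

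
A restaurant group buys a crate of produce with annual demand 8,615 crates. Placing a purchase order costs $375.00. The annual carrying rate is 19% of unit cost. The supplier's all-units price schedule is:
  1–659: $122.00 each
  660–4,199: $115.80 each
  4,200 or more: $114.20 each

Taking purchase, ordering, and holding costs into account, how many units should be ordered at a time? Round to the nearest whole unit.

Q* ≈ 660 crates

Holding cost per unit per year at price C is H = 0.19·C.
Candidates are each tier's EOQ (if it falls in that tier) and each price-break quantity.
EOQ at $122.00 = 528.0 (feasible in tier 1): TC = 8,615×$122.00 + (8,615/528.0)×375 + (528.0/2)×0.19×$122.00 = $1,063,268.13.
EOQ at $115.80 = 541.9 < 660, so use break Q=660: TC = 8,615×$115.80 + (8,615/660.0)×375 + (660.0/2)×0.19×$115.80 = $1,009,772.55.
EOQ at $114.20 = 545.7 < 4200, so use break Q=4200: TC = 8,615×$114.20 + (8,615/4200.0)×375 + (4200.0/2)×0.19×$114.20 = $1,030,168.00.
Lowest total cost is $1,009,772.55 at Q = 660.0.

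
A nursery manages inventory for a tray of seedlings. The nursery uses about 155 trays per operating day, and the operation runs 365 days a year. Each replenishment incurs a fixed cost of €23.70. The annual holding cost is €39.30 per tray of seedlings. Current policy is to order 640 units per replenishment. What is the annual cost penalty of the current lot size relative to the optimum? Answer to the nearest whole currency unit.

Annual demand D = 155 × 365 = 56,575.
EOQ = √(2DS/H) = √(2 × 56,575 × 23.7 / 39.3) ≈ 261.22.
Cost at Q* = (D/Q*)S + (Q*/2)H = √(2DSH) ≈ €10,265.92.
Cost at Q = 640: (56,575/640)×23.7 + (640/2)×39.3 = €2,095.04 + €12,576.00 = €14,671.04.
Excess = €14,671.04 − €10,265.92 = €4,405.13.

Extra cost ≈ €4,405 per year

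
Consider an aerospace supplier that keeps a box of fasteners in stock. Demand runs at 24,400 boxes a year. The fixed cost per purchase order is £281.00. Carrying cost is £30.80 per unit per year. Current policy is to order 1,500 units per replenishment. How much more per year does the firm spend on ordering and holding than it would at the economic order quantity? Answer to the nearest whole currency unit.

Extra cost ≈ £7,120 per year

EOQ = √(2DS/H) = √(2 × 24,400 × 281 / 30.8) ≈ 667.25.
Cost at Q* = (D/Q*)S + (Q*/2)H = √(2DSH) ≈ £20,551.26.
Cost at Q = 1,500: (24,400/1,500)×281 + (1,500/2)×30.8 = £4,570.93 + £23,100.00 = £27,670.93.
Excess = £27,670.93 − £20,551.26 = £7,119.67.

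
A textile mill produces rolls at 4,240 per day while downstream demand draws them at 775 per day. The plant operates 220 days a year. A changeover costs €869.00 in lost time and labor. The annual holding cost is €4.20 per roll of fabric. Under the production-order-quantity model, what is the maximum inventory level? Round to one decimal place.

I_max ≈ 7,593.3 rolls

Annual demand D = 775 × 220 = 170,500.
Production build-up factor (1 − d/p) = 1 − 775/4,240 = 0.8172.
Q* = √(2DS / (H(1 − d/p))) = √(2 × 170,500 × 869 / (4.2 × 0.8172)).
= √(296,329,000 / 3.4323) ≈ 9291.669.
Maximum inventory = Q*(1 − d/p) = 9291.669 × 0.8172 ≈ 7593.310.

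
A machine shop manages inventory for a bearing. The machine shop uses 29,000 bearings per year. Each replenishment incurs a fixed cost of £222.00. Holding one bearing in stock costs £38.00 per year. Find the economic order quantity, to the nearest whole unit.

EOQ = √(2DS / H) = √(2 × 29,000 × 222 / 38).
= √(12,876,000 / 38) = √338,842.1053 ≈ 582.101.

Q* ≈ 582 bearings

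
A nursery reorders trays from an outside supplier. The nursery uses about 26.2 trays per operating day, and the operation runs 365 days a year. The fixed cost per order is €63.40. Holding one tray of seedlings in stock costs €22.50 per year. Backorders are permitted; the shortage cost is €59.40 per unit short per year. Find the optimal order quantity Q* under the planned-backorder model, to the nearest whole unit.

Annual demand D = 26.2 × 365 = 9,563.
With planned backorders, Q* = √(2DS/H) · √((H+B)/B).
√(2DS/H) = √(2 × 9,563 × 63.4 / 22.5) = 232.148.
√((H+B)/B) = √((22.5+59.4)/59.4) = 1.1742.
Q* ≈ 272.593.

Q* ≈ 273 trays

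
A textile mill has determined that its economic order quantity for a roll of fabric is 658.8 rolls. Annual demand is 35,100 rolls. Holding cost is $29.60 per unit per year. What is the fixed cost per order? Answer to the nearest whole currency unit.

Squaring Q* = √(2DS/H) gives Q*² = 2DS/H.
From Q* = √(2DS/H): S = Q*²H / (2D) = 658.8² × 29.6 / (2 × 35,100) = 183.0045.

S ≈ $183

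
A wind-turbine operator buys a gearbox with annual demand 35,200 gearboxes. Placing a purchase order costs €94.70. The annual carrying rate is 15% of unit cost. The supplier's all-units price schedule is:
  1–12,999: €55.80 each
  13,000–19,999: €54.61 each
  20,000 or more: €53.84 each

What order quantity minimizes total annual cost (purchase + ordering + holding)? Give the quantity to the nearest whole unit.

Q* ≈ 892 gearboxes

Holding cost per unit per year at price C is H = 0.15·C.
Evaluate total cost at each tier's feasible EOQ or, if the EOQ is below the tier, at the tier's minimum quantity.
EOQ at €55.80 = 892.5 (feasible in tier 1): TC = 35,200×€55.80 + (35,200/892.5)×94.7 + (892.5/2)×0.15×€55.80 = €1,971,630.06.
EOQ at €54.61 = 902.2 < 13000, so use break Q=13000: TC = 35,200×€54.61 + (35,200/13000.0)×94.7 + (13000.0/2)×0.15×€54.61 = €1,975,773.17.
EOQ at €53.84 = 908.6 < 20000, so use break Q=20000: TC = 35,200×€53.84 + (35,200/20000.0)×94.7 + (20000.0/2)×0.15×€53.84 = €1,976,094.67.
Lowest total cost is €1,971,630.06 at Q = 892.5.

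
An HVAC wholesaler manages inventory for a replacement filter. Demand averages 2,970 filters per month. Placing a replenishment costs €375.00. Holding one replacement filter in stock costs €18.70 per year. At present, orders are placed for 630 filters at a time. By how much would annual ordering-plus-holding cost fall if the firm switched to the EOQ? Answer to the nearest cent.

Annual demand D = 2,970 × 12 = 35,640.
EOQ = √(2DS/H) = √(2 × 35,640 × 375 / 18.7) ≈ 1195.58.
Cost at Q* = (D/Q*)S + (Q*/2)H = √(2DSH) ≈ €22,357.35.
Cost at Q = 630: (35,640/630)×375 + (630/2)×18.7 = €21,214.29 + €5,890.50 = €27,104.79.
Excess = €27,104.79 − €22,357.35 = €4,747.44.

Extra cost ≈ €4,747.44 per year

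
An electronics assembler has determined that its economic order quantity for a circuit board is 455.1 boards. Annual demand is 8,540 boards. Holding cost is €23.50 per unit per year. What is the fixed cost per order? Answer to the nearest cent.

S ≈ €284.97

Invert the EOQ relation Q*² = 2DS/H.
From Q* = √(2DS/H): S = Q*²H / (2D) = 455.1² × 23.5 / (2 × 8,540) = 284.9664.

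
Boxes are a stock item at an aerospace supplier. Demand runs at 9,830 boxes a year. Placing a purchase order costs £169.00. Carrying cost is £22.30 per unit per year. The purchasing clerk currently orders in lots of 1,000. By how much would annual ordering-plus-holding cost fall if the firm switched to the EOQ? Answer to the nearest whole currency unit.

Extra cost ≈ £4,204 per year

EOQ = √(2DS/H) = √(2 × 9,830 × 169 / 22.3) ≈ 386.00.
Cost at Q* = (D/Q*)S + (Q*/2)H = √(2DSH) ≈ £8,607.71.
Cost at Q = 1,000: (9,830/1,000)×169 + (1,000/2)×22.3 = £1,661.27 + £11,150.00 = £12,811.27.
Excess = £12,811.27 − £8,607.71 = £4,203.56.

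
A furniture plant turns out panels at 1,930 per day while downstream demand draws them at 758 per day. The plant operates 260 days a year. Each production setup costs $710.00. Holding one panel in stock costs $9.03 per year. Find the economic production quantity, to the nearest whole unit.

Annual demand D = 758 × 260 = 197,080.
Production build-up factor (1 − d/p) = 1 − 758/1,930 = 0.6073.
Q* = √(2DS / (H(1 − d/p))) = √(2 × 197,080 × 710 / (9.03 × 0.6073)).
= √(279,853,600 / 5.4835) ≈ 7143.917.

Q* ≈ 7,144 panels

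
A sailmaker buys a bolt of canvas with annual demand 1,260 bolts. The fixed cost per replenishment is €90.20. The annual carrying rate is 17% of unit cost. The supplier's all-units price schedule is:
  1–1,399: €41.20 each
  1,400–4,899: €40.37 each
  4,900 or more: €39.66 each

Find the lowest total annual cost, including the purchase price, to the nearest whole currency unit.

Holding cost per unit per year at price C is H = 0.17·C.
For each price level, check whether its EOQ is feasible; otherwise the best quantity at that price is the breakpoint.
EOQ at €41.20 = 180.1 (feasible in tier 1): TC = 1,260×€41.20 + (1,260/180.1)×90.2 + (180.1/2)×0.17×€41.20 = €53,173.76.
EOQ at €40.37 = 182.0 < 1400, so use break Q=1400: TC = 1,260×€40.37 + (1,260/1400.0)×90.2 + (1400.0/2)×0.17×€40.37 = €55,751.41.
EOQ at €39.66 = 183.6 < 4900, so use break Q=4900: TC = 1,260×€39.66 + (1,260/4900.0)×90.2 + (4900.0/2)×0.17×€39.66 = €66,513.18.
Lowest total cost among the candidates is at Q = 180.1.

TC* ≈ €53,174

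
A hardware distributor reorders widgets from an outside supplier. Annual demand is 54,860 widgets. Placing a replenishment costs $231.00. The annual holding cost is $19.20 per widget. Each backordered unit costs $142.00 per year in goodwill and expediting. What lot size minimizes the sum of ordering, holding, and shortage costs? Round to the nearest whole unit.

With planned backorders, Q* = √(2DS/H) · √((H+B)/B).
√(2DS/H) = √(2 × 54,860 × 231 / 19.2) = 1148.942.
√((H+B)/B) = √((19.2+142)/142) = 1.0655.
Q* ≈ 1224.156.

Q* ≈ 1,224 widgets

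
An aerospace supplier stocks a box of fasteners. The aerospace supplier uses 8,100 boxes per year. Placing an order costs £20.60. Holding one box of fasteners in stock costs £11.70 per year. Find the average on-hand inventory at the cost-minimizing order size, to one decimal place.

Average inventory ≈ 84.4 boxes

EOQ = √(2DS/H) = √(2 × 8,100 × 20.6 / 11.7) ≈ 168.89.
Average inventory = Q*/2 ≈ 168.89 / 2 = 84.444.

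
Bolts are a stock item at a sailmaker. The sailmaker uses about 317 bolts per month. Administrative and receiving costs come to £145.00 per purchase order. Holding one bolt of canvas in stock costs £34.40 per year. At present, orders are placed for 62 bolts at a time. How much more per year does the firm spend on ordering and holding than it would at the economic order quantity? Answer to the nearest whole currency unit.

Annual demand D = 317 × 12 = 3,804.
EOQ = √(2DS/H) = √(2 × 3,804 × 145 / 34.4) ≈ 179.08.
Cost at Q* = (D/Q*)S + (Q*/2)H = √(2DSH) ≈ £6,160.25.
Cost at Q = 62: (3,804/62)×145 + (62/2)×34.4 = £8,896.45 + £1,066.40 = £9,962.85.
Excess = £9,962.85 − £6,160.25 = £3,802.60.

Extra cost ≈ £3,803 per year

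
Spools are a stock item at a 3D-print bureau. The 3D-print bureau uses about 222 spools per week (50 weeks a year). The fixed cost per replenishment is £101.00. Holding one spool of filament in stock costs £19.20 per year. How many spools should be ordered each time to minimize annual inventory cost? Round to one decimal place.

Q* ≈ 341.7 spools

Annual demand D = 222 × 50 = 11,100.
EOQ = √(2DS / H) = √(2 × 11,100 × 101 / 19.2).
= √(2,242,200 / 19.2) = √116,781.25 ≈ 341.733.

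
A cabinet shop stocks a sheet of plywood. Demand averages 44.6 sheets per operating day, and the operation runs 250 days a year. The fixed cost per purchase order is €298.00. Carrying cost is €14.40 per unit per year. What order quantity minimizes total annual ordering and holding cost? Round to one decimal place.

Annual demand D = 44.6 × 250 = 11,150.
EOQ = √(2DS / H) = √(2 × 11,150 × 298 / 14.4).
= √(6,645,400 / 14.4) = √461,486.1111 ≈ 679.328.

Q* ≈ 679.3 sheets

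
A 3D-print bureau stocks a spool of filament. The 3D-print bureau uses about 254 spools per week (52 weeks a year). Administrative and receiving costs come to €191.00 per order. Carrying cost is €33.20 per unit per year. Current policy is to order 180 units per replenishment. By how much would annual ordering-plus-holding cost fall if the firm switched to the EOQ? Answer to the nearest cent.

Extra cost ≈ €4,060.62 per year

Annual demand D = 254 × 52 = 13,208.
EOQ = √(2DS/H) = √(2 × 13,208 × 191 / 33.2) ≈ 389.84.
Cost at Q* = (D/Q*)S + (Q*/2)H = √(2DSH) ≈ €12,942.53.
Cost at Q = 180: (13,208/180)×191 + (180/2)×33.2 = €14,015.16 + €2,988.00 = €17,003.16.
Excess = €17,003.16 − €12,942.53 = €4,060.62.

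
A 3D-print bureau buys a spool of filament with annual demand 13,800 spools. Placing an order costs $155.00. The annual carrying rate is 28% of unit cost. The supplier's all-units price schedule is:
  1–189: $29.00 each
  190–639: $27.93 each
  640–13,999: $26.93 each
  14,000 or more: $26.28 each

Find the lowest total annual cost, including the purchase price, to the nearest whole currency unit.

Holding cost per unit per year at price C is H = 0.28·C.
Candidates are each tier's EOQ (if it falls in that tier) and each price-break quantity.
Tier 1 ($29.00): EOQ = 725.8 exceeds tier's upper bound 189, so this tier is dominated.
Tier 2 ($27.93): EOQ = 739.6 exceeds tier's upper bound 639, so this tier is dominated.
EOQ at $26.93 = 753.2 (feasible in tier 3): TC = 13,800×$26.93 + (13,800/753.2)×155 + (753.2/2)×0.28×$26.93 = $377,313.60.
EOQ at $26.28 = 762.5 < 14000, so use break Q=14000: TC = 13,800×$26.28 + (13,800/14000.0)×155 + (14000.0/2)×0.28×$26.28 = $414,325.59.
Lowest total cost among the candidates is at Q = 753.2.

TC* ≈ $377,314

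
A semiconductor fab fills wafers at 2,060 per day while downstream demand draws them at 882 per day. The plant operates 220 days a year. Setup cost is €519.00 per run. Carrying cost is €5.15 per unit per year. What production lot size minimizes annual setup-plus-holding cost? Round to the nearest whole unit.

Q* ≈ 8,270 wafers

Annual demand D = 882 × 220 = 194,040.
Production build-up factor (1 − d/p) = 1 − 882/2,060 = 0.5718.
Q* = √(2DS / (H(1 − d/p))) = √(2 × 194,040 × 519 / (5.15 × 0.5718)).
= √(201,413,520 / 2.945) ≈ 8269.927.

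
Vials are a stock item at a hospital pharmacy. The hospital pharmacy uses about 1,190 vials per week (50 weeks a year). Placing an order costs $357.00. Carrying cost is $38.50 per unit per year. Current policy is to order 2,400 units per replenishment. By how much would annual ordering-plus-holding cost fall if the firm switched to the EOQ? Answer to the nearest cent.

Annual demand D = 1,190 × 50 = 59,500.
EOQ = √(2DS/H) = √(2 × 59,500 × 357 / 38.5) ≈ 1050.45.
Cost at Q* = (D/Q*)S + (Q*/2)H = √(2DSH) ≈ $40,442.50.
Cost at Q = 2,400: (59,500/2,400)×357 + (2,400/2)×38.5 = $8,850.62 + $46,200.00 = $55,050.62.
Excess = $55,050.62 − $40,442.50 = $14,608.13.

Extra cost ≈ $14,608.13 per year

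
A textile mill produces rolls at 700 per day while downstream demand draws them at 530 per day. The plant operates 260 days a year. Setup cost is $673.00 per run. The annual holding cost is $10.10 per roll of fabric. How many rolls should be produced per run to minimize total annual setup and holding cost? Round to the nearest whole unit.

Annual demand D = 530 × 260 = 137,800.
Production build-up factor (1 − d/p) = 1 − 530/700 = 0.2429.
Q* = √(2DS / (H(1 − d/p))) = √(2 × 137,800 × 673 / (10.1 × 0.2429)).
= √(185,478,800 / 2.4529) ≈ 8695.829.

Q* ≈ 8,696 rolls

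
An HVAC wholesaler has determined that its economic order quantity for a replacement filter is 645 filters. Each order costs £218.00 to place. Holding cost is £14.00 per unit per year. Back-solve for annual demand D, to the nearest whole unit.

D ≈ 13,359 filters per year

Squaring Q* = √(2DS/H) gives Q*² = 2DS/H.
From Q* = √(2DS/H): D = Q*²H / (2S) = 645² × 14 / (2 × 218) = 13358.601.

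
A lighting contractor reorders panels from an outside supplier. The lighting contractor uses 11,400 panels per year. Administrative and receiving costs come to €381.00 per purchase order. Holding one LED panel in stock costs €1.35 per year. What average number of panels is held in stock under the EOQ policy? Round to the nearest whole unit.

EOQ = √(2DS/H) = √(2 × 11,400 × 381 / 1.35) ≈ 2536.66.
Average inventory = Q*/2 ≈ 2536.66 / 2 = 1268.332.

Average inventory ≈ 1,268 panels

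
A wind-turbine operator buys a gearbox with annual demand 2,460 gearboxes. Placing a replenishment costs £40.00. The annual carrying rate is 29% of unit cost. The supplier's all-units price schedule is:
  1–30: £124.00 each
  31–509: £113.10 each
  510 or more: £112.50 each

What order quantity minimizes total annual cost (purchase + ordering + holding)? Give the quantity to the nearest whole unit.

Q* ≈ 77 gearboxes

Holding cost per unit per year at price C is H = 0.29·C.
Evaluate total cost at each tier's feasible EOQ or, if the EOQ is below the tier, at the tier's minimum quantity.
Tier 1 (£124.00): EOQ = 74.0 exceeds tier's upper bound 30, so this tier is dominated.
EOQ at £113.10 = 77.5 (feasible in tier 2): TC = 2,460×£113.10 + (2,460/77.5)×40 + (77.5/2)×0.29×£113.10 = £280,766.64.
EOQ at £112.50 = 77.7 < 510, so use break Q=510: TC = 2,460×£112.50 + (2,460/510.0)×40 + (510.0/2)×0.29×£112.50 = £285,262.32.
Lowest total cost is £280,766.64 at Q = 77.5.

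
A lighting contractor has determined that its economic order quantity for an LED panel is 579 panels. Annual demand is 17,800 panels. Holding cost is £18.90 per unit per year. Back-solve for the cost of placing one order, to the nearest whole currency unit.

S ≈ £178

The basic EOQ model gives Q* = √(2DS/H); rearrange for the unknown.
From Q* = √(2DS/H): S = Q*²H / (2D) = 579² × 18.9 / (2 × 17,800) = 177.9791.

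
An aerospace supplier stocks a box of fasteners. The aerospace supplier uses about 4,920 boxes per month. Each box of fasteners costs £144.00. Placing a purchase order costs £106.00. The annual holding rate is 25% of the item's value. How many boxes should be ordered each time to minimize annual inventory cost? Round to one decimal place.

Q* ≈ 589.6 boxes

Annual demand D = 4,920 × 12 = 59,040.
Holding cost H = 0.25 × £144.00 = £36.0000 per unit per year.
EOQ = √(2DS / H) = √(2 × 59,040 × 106 / 36).
= √(12,516,480 / 36) = √347,680 ≈ 589.644.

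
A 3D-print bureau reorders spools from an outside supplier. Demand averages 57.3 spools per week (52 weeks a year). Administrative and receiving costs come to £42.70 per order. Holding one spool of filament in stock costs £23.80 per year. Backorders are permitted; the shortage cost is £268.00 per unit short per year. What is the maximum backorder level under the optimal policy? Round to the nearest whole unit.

S* ≈ 9 spools

Annual demand D = 57.3 × 52 = 2,979.6.
With planned backorders, Q* = √(2DS/H) · √((H+B)/B).
√(2DS/H) = √(2 × 2,979.6 × 42.7 / 23.8) = 103.400.
√((H+B)/B) = √((23.8+268)/268) = 1.0435.
Q* ≈ 107.893.
S* = Q* · H/(H+B) = 107.893 × 23.8/291.8 ≈ 8.800.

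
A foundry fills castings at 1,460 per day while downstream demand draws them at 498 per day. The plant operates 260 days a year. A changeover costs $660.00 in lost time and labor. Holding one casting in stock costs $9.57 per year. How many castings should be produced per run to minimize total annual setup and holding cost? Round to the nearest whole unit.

Annual demand D = 498 × 260 = 129,480.
Production build-up factor (1 − d/p) = 1 − 498/1,460 = 0.6589.
Q* = √(2DS / (H(1 − d/p))) = √(2 × 129,480 × 660 / (9.57 × 0.6589)).
= √(170,913,600 / 6.3057) ≈ 5206.205.

Q* ≈ 5,206 castings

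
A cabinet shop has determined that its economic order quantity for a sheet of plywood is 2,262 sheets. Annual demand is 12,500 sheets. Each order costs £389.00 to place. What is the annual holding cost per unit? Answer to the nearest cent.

The basic EOQ model gives Q* = √(2DS/H); rearrange for the unknown.
From Q* = √(2DS/H): H = 2DS / Q*² = 2 × 12,500 × 389 / 2,262² = 1.9007.

H ≈ £1.90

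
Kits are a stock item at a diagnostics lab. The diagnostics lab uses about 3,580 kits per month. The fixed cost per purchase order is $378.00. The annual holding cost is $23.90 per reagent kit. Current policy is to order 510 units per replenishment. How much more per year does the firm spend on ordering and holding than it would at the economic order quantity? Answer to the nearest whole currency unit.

Extra cost ≈ $10,075 per year

Annual demand D = 3,580 × 12 = 42,960.
EOQ = √(2DS/H) = √(2 × 42,960 × 378 / 23.9) ≈ 1165.72.
Cost at Q* = (D/Q*)S + (Q*/2)H = √(2DSH) ≈ $27,860.70.
Cost at Q = 510: (42,960/510)×378 + (510/2)×23.9 = $31,840.94 + $6,094.50 = $37,935.44.
Excess = $37,935.44 − $27,860.70 = $10,074.74.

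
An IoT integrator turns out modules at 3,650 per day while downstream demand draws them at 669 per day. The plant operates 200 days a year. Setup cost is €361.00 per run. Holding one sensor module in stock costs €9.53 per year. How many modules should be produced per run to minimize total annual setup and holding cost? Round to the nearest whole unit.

Q* ≈ 3,523 modules

Annual demand D = 669 × 200 = 133,800.
Production build-up factor (1 − d/p) = 1 − 669/3,650 = 0.8167.
Q* = √(2DS / (H(1 − d/p))) = √(2 × 133,800 × 361 / (9.53 × 0.8167)).
= √(96,603,600 / 7.7833) ≈ 3523.024.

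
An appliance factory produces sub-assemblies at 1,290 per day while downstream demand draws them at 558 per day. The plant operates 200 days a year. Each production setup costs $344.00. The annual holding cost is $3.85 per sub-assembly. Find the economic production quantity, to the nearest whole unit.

Annual demand D = 558 × 200 = 111,600.
Production build-up factor (1 − d/p) = 1 − 558/1,290 = 0.5674.
Q* = √(2DS / (H(1 − d/p))) = √(2 × 111,600 × 344 / (3.85 × 0.5674)).
= √(76,780,800 / 2.1847) ≈ 5928.370.

Q* ≈ 5,928 sub-assemblies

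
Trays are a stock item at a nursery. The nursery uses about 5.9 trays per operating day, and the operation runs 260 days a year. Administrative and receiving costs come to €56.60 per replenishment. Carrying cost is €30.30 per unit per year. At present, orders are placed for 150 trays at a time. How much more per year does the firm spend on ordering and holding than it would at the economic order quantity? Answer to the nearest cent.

Annual demand D = 5.9 × 260 = 1,534.
EOQ = √(2DS/H) = √(2 × 1,534 × 56.6 / 30.3) ≈ 75.70.
Cost at Q* = (D/Q*)S + (Q*/2)H = √(2DSH) ≈ €2,293.81.
Cost at Q = 150: (1,534/150)×56.6 + (150/2)×30.3 = €578.83 + €2,272.50 = €2,851.33.
Excess = €2,851.33 − €2,293.81 = €557.52.

Extra cost ≈ €557.52 per year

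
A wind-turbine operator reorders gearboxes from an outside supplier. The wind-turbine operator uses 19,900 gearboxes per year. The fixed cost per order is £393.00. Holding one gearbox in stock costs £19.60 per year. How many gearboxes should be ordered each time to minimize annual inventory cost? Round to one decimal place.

Q* ≈ 893.3 gearboxes

EOQ = √(2DS / H) = √(2 × 19,900 × 393 / 19.6).
= √(15,641,400 / 19.6) = √798,030.6122 ≈ 893.326.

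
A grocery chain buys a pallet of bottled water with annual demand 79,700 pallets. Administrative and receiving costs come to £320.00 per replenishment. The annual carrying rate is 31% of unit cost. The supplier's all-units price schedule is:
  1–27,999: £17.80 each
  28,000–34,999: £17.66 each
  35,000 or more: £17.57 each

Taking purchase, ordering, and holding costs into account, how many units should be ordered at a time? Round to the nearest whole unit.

Holding cost per unit per year at price C is H = 0.31·C.
For each price level, check whether its EOQ is feasible; otherwise the best quantity at that price is the breakpoint.
EOQ at £17.80 = 3040.4 (feasible in tier 1): TC = 79,700×£17.80 + (79,700/3040.4)×320 + (3040.4/2)×0.31×£17.80 = £1,435,436.83.
EOQ at £17.66 = 3052.4 < 28000, so use break Q=28000: TC = 79,700×£17.66 + (79,700/28000.0)×320 + (28000.0/2)×0.31×£17.66 = £1,485,057.26.
EOQ at £17.57 = 3060.2 < 35000, so use break Q=35000: TC = 79,700×£17.57 + (79,700/35000.0)×320 + (35000.0/2)×0.31×£17.57 = £1,496,374.94.
Lowest total cost is £1,435,436.83 at Q = 3040.4.

Q* ≈ 3,040 pallets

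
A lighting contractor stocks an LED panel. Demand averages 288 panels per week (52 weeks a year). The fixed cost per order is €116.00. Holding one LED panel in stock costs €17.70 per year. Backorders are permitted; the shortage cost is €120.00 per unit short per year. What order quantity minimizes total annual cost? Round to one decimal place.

Annual demand D = 288 × 52 = 14,976.
With planned backorders, Q* = √(2DS/H) · √((H+B)/B).
√(2DS/H) = √(2 × 14,976 × 116 / 17.7) = 443.053.
√((H+B)/B) = √((17.7+120)/120) = 1.0712.
Q* ≈ 474.604.

Q* ≈ 474.6 panels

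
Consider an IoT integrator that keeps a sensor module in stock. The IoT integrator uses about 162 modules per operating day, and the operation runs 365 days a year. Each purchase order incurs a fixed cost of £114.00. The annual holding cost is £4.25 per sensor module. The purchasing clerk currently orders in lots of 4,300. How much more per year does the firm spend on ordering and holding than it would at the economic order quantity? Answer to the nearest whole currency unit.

Extra cost ≈ £3,136 per year

Annual demand D = 162 × 365 = 59,130.
EOQ = √(2DS/H) = √(2 × 59,130 × 114 / 4.25) ≈ 1781.05.
Cost at Q* = (D/Q*)S + (Q*/2)H = √(2DSH) ≈ £7,569.48.
Cost at Q = 4,300: (59,130/4,300)×114 + (4,300/2)×4.25 = £1,567.63 + £9,137.50 = £10,705.13.
Excess = £10,705.13 − £7,569.48 = £3,135.66.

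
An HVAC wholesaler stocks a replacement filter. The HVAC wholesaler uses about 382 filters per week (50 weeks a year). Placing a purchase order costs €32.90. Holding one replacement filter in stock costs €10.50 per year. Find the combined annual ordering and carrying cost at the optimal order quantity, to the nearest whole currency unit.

TC* ≈ €3,633

Annual demand D = 382 × 50 = 19,100.
The optimal lot size = √(2DS/H) = √(2 × 19,100 × 32.9 / 10.5) ≈ 345.97.
At the optimum the two cost components are equal, so total cost = 2·(Q*/2)H = Q*·H.
Minimum total = √(2DSH) = √(2 × 19,100 × 32.9 × 10.5) ≈ 3632.656.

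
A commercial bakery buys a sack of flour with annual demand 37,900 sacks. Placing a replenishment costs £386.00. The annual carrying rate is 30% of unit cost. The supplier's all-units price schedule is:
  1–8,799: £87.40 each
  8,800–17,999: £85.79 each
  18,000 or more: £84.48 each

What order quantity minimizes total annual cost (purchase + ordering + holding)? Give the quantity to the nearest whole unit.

Holding cost per unit per year at price C is H = 0.30·C.
Candidates are each tier's EOQ (if it falls in that tier) and each price-break quantity.
EOQ at £87.40 = 1056.4 (feasible in tier 1): TC = 37,900×£87.40 + (37,900/1056.4)×386 + (1056.4/2)×0.30×£87.40 = £3,340,157.76.
EOQ at £85.79 = 1066.2 < 8800, so use break Q=8800: TC = 37,900×£85.79 + (37,900/8800.0)×386 + (8800.0/2)×0.30×£85.79 = £3,366,346.23.
EOQ at £84.48 = 1074.5 < 18000, so use break Q=18000: TC = 37,900×£84.48 + (37,900/18000.0)×386 + (18000.0/2)×0.30×£84.48 = £3,430,700.74.
Lowest total cost is £3,340,157.76 at Q = 1056.4.

Q* ≈ 1,056 sacks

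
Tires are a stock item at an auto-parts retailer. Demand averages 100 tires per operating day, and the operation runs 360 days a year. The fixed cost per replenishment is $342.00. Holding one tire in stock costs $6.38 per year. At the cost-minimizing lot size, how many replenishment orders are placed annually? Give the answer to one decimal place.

N ≈ 18.3 orders per year

Annual demand D = 100 × 360 = 36,000.
EOQ = √(2DS/H) = √(2 × 36,000 × 342 / 6.38) ≈ 1964.58.
Orders per year = D / Q* = 36,000 / 1964.58 ≈ 18.325.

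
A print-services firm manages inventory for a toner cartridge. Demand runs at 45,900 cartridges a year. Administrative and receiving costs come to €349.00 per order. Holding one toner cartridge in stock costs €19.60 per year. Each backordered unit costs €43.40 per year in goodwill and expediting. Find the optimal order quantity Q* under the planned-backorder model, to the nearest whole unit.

Q* ≈ 1,540 cartridges

With planned backorders, Q* = √(2DS/H) · √((H+B)/B).
√(2DS/H) = √(2 × 45,900 × 349 / 19.6) = 1278.516.
√((H+B)/B) = √((19.6+43.4)/43.4) = 1.2048.
Q* ≈ 1540.393.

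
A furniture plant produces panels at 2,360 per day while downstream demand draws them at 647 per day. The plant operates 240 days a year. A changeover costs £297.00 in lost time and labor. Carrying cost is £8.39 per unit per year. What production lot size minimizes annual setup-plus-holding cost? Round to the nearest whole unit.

Q* ≈ 3,892 panels

Annual demand D = 647 × 240 = 155,280.
Production build-up factor (1 − d/p) = 1 − 647/2,360 = 0.7258.
Q* = √(2DS / (H(1 − d/p))) = √(2 × 155,280 × 297 / (8.39 × 0.7258)).
= √(92,236,320 / 6.0899) ≈ 3891.771.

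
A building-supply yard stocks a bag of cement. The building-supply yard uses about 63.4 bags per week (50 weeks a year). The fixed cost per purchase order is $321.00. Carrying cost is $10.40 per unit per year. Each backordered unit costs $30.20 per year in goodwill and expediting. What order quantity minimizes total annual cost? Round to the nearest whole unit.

Q* ≈ 513 bags

Annual demand D = 63.4 × 50 = 3,170.
With planned backorders, Q* = √(2DS/H) · √((H+B)/B).
√(2DS/H) = √(2 × 3,170 × 321 / 10.4) = 442.365.
√((H+B)/B) = √((10.4+30.2)/30.2) = 1.1595.
Q* ≈ 512.909.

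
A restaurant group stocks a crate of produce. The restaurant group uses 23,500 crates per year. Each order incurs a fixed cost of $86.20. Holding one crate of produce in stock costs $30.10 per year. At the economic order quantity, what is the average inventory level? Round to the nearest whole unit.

Q* = √(2DS/H) = √(2 × 23,500 × 86.2 / 30.1) ≈ 366.88.
Average inventory = Q*/2 ≈ 366.88 / 2 = 183.438.

Average inventory ≈ 183 crates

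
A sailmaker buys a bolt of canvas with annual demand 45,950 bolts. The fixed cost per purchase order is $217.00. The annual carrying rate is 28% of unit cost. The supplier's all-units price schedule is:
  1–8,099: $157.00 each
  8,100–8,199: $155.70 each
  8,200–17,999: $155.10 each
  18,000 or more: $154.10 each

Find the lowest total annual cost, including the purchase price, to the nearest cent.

TC* ≈ $7,243,758.50

Holding cost per unit per year at price C is H = 0.28·C.
Candidates are each tier's EOQ (if it falls in that tier) and each price-break quantity.
EOQ at $157.00 = 673.5 (feasible in tier 1): TC = 45,950×$157.00 + (45,950/673.5)×217 + (673.5/2)×0.28×$157.00 = $7,243,758.50.
EOQ at $155.70 = 676.3 < 8100, so use break Q=8100: TC = 45,950×$155.70 + (45,950/8100.0)×217 + (8100.0/2)×0.28×$155.70 = $7,332,209.81.
EOQ at $155.10 = 677.6 < 8200, so use break Q=8200: TC = 45,950×$155.10 + (45,950/8200.0)×217 + (8200.0/2)×0.28×$155.10 = $7,306,115.79.
EOQ at $154.10 = 679.8 < 18000, so use break Q=18000: TC = 45,950×$154.10 + (45,950/18000.0)×217 + (18000.0/2)×0.28×$154.10 = $7,469,780.95.
Lowest total cost among the candidates is at Q = 673.5.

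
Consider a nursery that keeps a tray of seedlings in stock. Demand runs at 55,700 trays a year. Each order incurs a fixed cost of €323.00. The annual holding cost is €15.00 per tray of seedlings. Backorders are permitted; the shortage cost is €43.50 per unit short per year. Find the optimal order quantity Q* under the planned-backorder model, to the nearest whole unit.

Q* ≈ 1,796 trays

With planned backorders, Q* = √(2DS/H) · √((H+B)/B).
√(2DS/H) = √(2 × 55,700 × 323 / 15) = 1548.810.
√((H+B)/B) = √((15+43.5)/43.5) = 1.1597.
Q* ≈ 1796.104.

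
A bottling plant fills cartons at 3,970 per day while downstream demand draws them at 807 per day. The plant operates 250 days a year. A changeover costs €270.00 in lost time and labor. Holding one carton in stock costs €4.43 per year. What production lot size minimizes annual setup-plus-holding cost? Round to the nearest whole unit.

Q* ≈ 5,556 cartons

Annual demand D = 807 × 250 = 201,750.
Production build-up factor (1 − d/p) = 1 − 807/3,970 = 0.7967.
Q* = √(2DS / (H(1 − d/p))) = √(2 × 201,750 × 270 / (4.43 × 0.7967)).
= √(108,945,000 / 3.5295) ≈ 5555.811.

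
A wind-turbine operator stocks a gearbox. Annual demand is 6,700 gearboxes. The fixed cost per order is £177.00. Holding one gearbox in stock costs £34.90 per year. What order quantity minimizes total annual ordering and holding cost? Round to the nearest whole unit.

Q* ≈ 261 gearboxes

EOQ = √(2DS / H) = √(2 × 6,700 × 177 / 34.9).
= √(2,371,800 / 34.9) = √67,959.8854 ≈ 260.691.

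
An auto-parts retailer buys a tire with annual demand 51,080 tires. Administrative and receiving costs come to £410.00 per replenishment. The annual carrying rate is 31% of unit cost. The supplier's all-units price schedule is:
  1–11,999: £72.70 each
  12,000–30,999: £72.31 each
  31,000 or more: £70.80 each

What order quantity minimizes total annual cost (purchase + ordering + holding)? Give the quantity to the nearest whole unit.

Q* ≈ 1,363 tires

Holding cost per unit per year at price C is H = 0.31·C.
For each price level, check whether its EOQ is feasible; otherwise the best quantity at that price is the breakpoint.
EOQ at £72.70 = 1363.3 (feasible in tier 1): TC = 51,080×£72.70 + (51,080/1363.3)×410 + (1363.3/2)×0.31×£72.70 = £3,744,240.19.
EOQ at £72.31 = 1366.9 < 12000, so use break Q=12000: TC = 51,080×£72.31 + (51,080/12000.0)×410 + (12000.0/2)×0.31×£72.31 = £3,829,836.63.
EOQ at £70.80 = 1381.4 < 31000, so use break Q=31000: TC = 51,080×£70.80 + (51,080/31000.0)×410 + (31000.0/2)×0.31×£70.80 = £3,957,333.57.
Lowest total cost is £3,744,240.19 at Q = 1363.3.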